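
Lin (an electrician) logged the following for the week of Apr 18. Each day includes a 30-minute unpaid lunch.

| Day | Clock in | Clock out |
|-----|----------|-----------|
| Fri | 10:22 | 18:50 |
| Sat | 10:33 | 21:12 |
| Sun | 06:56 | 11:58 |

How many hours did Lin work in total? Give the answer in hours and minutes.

Fri: 10:22–18:50 = 8 h 28 min; less 30 min break → 7 h 58 min
Sat: 10:33–21:12 = 10 h 39 min; less 30 min break → 10 h 9 min
Sun: 06:56–11:58 = 5 h 2 min; less 30 min break → 4 h 32 min
Total: 7 h 58 min + 10 h 9 min + 4 h 32 min = 22 h 39 min.

22 h 39 min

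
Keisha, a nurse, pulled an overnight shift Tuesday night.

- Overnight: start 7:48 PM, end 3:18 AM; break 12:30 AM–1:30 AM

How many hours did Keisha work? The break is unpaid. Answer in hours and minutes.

6 h 30 min

Overnight: 7:48 PM → midnight = 4 h 12 min; midnight → 3:18 AM = 3 h 18 min; span 7 h 30 min; less 60 min break → 6 h 30 min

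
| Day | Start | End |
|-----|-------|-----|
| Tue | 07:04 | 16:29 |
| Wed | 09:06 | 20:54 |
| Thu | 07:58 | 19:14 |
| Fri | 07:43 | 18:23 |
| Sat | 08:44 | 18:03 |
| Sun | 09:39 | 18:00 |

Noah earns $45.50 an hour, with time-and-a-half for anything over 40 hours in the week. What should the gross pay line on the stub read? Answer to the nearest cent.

$3240.74

Tue: 07:04–16:29 = 9 h 25 min
Wed: 09:06–20:54 = 11 h 48 min
Thu: 07:58–19:14 = 11 h 16 min
Fri: 07:43–18:23 = 10 h 40 min
Sat: 08:44–18:03 = 9 h 19 min
Sun: 09:39–18:00 = 8 h 21 min
Total worked: 60 h 49 min = 3649 min.
Regular 40 h 0 min = 2400 min at $45.50/h; overtime 20 h 49 min = 1249 min at $68.25/h.
Pay = (2400 × $45.50 + 1249 × $68.25) ÷ 60 = $3240.74.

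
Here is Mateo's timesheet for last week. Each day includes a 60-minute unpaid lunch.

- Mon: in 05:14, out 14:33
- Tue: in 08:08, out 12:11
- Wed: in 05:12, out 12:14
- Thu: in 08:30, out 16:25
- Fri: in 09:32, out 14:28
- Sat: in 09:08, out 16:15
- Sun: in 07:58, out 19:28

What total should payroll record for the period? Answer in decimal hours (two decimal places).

Mon: 05:14–14:33 = 9 h 19 min; less 60 min break → 8 h 19 min
Tue: 08:08–12:11 = 4 h 3 min; less 60 min break → 3 h 3 min
Wed: 05:12–12:14 = 7 h 2 min; less 60 min break → 6 h 2 min
Thu: 08:30–16:25 = 7 h 55 min; less 60 min break → 6 h 55 min
Fri: 09:32–14:28 = 4 h 56 min; less 60 min break → 3 h 56 min
Sat: 09:08–16:15 = 7 h 7 min; less 60 min break → 6 h 7 min
Sun: 07:58–19:28 = 11 h 30 min; less 60 min break → 10 h 30 min
Total: 8 h 19 min + 3 h 3 min + 6 h 2 min + 6 h 55 min + 3 h 56 min + 6 h 7 min + 10 h 30 min = 44 h 52 min.

44.87 hours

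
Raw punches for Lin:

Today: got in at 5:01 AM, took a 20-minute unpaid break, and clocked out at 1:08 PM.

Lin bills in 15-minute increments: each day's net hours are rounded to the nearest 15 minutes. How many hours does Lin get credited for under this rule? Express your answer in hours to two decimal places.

7.75 hours

Today: 5:01 AM–1:08 PM = 8 h 7 min − 20 min = 7 h 47 min → rounds to 7 h 45 min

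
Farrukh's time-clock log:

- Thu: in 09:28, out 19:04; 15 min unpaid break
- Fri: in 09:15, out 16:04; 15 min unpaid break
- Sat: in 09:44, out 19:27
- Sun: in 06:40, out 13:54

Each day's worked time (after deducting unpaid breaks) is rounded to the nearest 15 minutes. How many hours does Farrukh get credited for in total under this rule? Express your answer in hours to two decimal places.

Thu: 09:28–19:04 = 9 h 36 min − 15 min = 9 h 21 min → rounds to 9 h 15 min
Fri: 09:15–16:04 = 6 h 49 min − 15 min = 6 h 34 min → rounds to 6 h 30 min
Sat: 09:44–19:27 = 9 h 43 min → rounds to 9 h 45 min
Sun: 06:40–13:54 = 7 h 14 min → rounds to 7 h 15 min
Total credited: 32 h 45 min.

32.75 hours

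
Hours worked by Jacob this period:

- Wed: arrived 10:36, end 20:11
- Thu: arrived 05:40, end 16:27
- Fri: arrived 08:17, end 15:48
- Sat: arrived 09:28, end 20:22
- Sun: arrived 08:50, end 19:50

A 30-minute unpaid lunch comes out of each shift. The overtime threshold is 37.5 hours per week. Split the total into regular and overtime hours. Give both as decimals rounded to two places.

Regular 37.50 hours, overtime 9.78 hours

Wed: 10:36–20:11 = 9 h 35 min; less 30 min break → 9 h 5 min
Thu: 05:40–16:27 = 10 h 47 min; less 30 min break → 10 h 17 min
Fri: 08:17–15:48 = 7 h 31 min; less 30 min break → 7 h 1 min
Sat: 09:28–20:22 = 10 h 54 min; less 30 min break → 10 h 24 min
Sun: 08:50–19:50 = 11 h 0 min; less 30 min break → 10 h 30 min
Total worked: 47 h 17 min = 47.28 h.
Threshold 37.5 h → overtime 9 h 47 min, regular 37 h 30 min.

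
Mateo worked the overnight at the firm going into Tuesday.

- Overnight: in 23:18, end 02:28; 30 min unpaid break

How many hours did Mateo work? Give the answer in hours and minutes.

Overnight: 23:18 → midnight = 0 h 42 min; midnight → 02:28 = 2 h 28 min; span 3 h 10 min; less 30 min break → 2 h 40 min

2 h 40 min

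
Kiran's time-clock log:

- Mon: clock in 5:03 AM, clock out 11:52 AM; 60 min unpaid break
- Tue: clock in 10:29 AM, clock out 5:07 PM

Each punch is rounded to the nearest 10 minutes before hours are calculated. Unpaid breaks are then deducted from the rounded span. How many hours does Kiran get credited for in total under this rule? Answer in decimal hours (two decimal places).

12.50 hours

Mon: in 5:03 AM→5:00 AM, out 11:52 AM→11:50 AM; 6 h 50 min − 60 min = 5 h 50 min
Tue: in 10:29 AM→10:30 AM, out 5:07 PM→5:10 PM; 6 h 40 min
Total credited: 12 h 30 min.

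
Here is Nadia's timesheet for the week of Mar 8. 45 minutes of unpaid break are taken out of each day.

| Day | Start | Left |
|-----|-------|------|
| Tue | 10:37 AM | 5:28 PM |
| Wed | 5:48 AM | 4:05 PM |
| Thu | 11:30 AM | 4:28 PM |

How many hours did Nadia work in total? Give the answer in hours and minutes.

Tue: 10:37 AM–5:28 PM = 6 h 51 min; less 45 min break → 6 h 6 min
Wed: 5:48 AM–4:05 PM = 10 h 17 min; less 45 min break → 9 h 32 min
Thu: 11:30 AM–4:28 PM = 4 h 58 min; less 45 min break → 4 h 13 min
Total: 6 h 6 min + 9 h 32 min + 4 h 13 min = 19 h 51 min.

19 h 51 min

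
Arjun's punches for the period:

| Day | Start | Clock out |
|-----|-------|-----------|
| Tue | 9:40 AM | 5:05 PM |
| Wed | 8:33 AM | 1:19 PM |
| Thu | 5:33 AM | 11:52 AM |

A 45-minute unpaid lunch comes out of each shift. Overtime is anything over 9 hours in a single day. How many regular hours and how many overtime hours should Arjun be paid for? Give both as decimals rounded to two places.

Regular 16.25 hours, overtime 0.00 hours

Tue: 9:40 AM–5:05 PM = 7 h 25 min; less 45 min break → 6 h 40 min
Wed: 8:33 AM–1:19 PM = 4 h 46 min; less 45 min break → 4 h 1 min
Thu: 5:33 AM–11:52 AM = 6 h 19 min; less 45 min break → 5 h 34 min
Tue reg 6 h 40 min / OT 0 h 0 min; Wed reg 4 h 1 min / OT 0 h 0 min; Thu reg 5 h 34 min / OT 0 h 0 min.
Totals: regular 16 h 15 min, overtime 0 h 0 min.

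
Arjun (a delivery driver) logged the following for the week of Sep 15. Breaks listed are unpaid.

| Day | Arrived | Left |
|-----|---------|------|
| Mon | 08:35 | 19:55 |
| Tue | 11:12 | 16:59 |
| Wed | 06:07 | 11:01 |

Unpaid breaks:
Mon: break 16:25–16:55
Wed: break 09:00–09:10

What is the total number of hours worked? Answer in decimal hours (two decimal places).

Mon: 08:35–19:55 = 11 h 20 min; less 30 min break → 10 h 50 min
Tue: 11:12–16:59 = 5 h 47 min
Wed: 06:07–11:01 = 4 h 54 min; less 10 min break → 4 h 44 min
Total: 10 h 50 min + 5 h 47 min + 4 h 44 min = 21 h 21 min.

21.35 hours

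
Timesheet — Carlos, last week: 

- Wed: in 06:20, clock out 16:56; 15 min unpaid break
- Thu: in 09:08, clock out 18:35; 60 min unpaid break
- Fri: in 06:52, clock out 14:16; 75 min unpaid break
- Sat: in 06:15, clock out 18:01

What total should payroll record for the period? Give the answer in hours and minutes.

Wed: 06:20–16:56 = 10 h 36 min; less 15 min break → 10 h 21 min
Thu: 09:08–18:35 = 9 h 27 min; less 60 min break → 8 h 27 min
Fri: 06:52–14:16 = 7 h 24 min; less 75 min break → 6 h 9 min
Sat: 06:15–18:01 = 11 h 46 min
Total: 10 h 21 min + 8 h 27 min + 6 h 9 min + 11 h 46 min = 36 h 43 min.

36 h 43 min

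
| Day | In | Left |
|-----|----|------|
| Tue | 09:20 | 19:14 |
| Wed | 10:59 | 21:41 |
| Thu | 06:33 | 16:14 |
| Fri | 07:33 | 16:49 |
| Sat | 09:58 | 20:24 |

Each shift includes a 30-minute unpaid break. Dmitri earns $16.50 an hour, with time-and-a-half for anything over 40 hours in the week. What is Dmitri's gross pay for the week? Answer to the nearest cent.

$845.21

Tue: 09:20–19:14 = 9 h 54 min; less 30 min break → 9 h 24 min
Wed: 10:59–21:41 = 10 h 42 min; less 30 min break → 10 h 12 min
Thu: 06:33–16:14 = 9 h 41 min; less 30 min break → 9 h 11 min
Fri: 07:33–16:49 = 9 h 16 min; less 30 min break → 8 h 46 min
Sat: 09:58–20:24 = 10 h 26 min; less 30 min break → 9 h 56 min
Total worked: 47 h 29 min = 2849 min.
Regular 40 h 0 min = 2400 min at $16.50/h; overtime 7 h 29 min = 449 min at $24.75/h.
Pay = (2400 × $16.50 + 449 × $24.75) ÷ 60 = $845.21.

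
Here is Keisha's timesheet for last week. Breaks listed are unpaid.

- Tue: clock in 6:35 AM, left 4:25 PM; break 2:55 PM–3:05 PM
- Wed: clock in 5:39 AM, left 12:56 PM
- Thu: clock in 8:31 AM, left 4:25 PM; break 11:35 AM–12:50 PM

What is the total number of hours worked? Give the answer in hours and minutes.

23 h 36 min

Tue: 6:35 AM–4:25 PM = 9 h 50 min; less 10 min break → 9 h 40 min
Wed: 5:39 AM–12:56 PM = 7 h 17 min
Thu: 8:31 AM–4:25 PM = 7 h 54 min; less 75 min break → 6 h 39 min
Total: 9 h 40 min + 7 h 17 min + 6 h 39 min = 23 h 36 min.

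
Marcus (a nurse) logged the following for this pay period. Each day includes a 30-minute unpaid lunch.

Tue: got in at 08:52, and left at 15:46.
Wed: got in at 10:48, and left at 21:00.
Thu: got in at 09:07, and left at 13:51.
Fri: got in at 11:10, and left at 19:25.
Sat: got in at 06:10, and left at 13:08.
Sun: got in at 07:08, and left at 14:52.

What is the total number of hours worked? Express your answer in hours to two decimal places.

41.78 hours

Tue: 08:52–15:46 = 6 h 54 min; less 30 min break → 6 h 24 min
Wed: 10:48–21:00 = 10 h 12 min; less 30 min break → 9 h 42 min
Thu: 09:07–13:51 = 4 h 44 min; less 30 min break → 4 h 14 min
Fri: 11:10–19:25 = 8 h 15 min; less 30 min break → 7 h 45 min
Sat: 06:10–13:08 = 6 h 58 min; less 30 min break → 6 h 28 min
Sun: 07:08–14:52 = 7 h 44 min; less 30 min break → 7 h 14 min
Total: 6 h 24 min + 9 h 42 min + 4 h 14 min + 7 h 45 min + 6 h 28 min + 7 h 14 min = 41 h 47 min.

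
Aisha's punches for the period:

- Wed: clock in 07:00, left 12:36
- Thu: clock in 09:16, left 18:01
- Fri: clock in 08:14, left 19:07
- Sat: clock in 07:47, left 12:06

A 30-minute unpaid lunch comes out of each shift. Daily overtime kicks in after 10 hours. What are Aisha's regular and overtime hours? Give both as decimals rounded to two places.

Wed: 07:00–12:36 = 5 h 36 min; less 30 min break → 5 h 6 min
Thu: 09:16–18:01 = 8 h 45 min; less 30 min break → 8 h 15 min
Fri: 08:14–19:07 = 10 h 53 min; less 30 min break → 10 h 23 min
Sat: 07:47–12:06 = 4 h 19 min; less 30 min break → 3 h 49 min
Wed reg 5 h 6 min / OT 0 h 0 min; Thu reg 8 h 15 min / OT 0 h 0 min; Fri reg 10 h 0 min / OT 0 h 23 min; Sat reg 3 h 49 min / OT 0 h 0 min.
Totals: regular 27 h 10 min, overtime 0 h 23 min.

Regular 27.17 hours, overtime 0.38 hours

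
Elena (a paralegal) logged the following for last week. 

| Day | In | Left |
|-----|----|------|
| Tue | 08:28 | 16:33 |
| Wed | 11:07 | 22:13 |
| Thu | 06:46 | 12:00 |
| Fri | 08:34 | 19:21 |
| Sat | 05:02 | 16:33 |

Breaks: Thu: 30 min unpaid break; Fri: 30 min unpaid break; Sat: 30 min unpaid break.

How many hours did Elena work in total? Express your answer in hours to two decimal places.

Tue: 08:28–16:33 = 8 h 5 min
Wed: 11:07–22:13 = 11 h 6 min
Thu: 06:46–12:00 = 5 h 14 min; less 30 min break → 4 h 44 min
Fri: 08:34–19:21 = 10 h 47 min; less 30 min break → 10 h 17 min
Sat: 05:02–16:33 = 11 h 31 min; less 30 min break → 11 h 1 min
Total: 8 h 5 min + 11 h 6 min + 4 h 44 min + 10 h 17 min + 11 h 1 min = 45 h 13 min.

45.22 hours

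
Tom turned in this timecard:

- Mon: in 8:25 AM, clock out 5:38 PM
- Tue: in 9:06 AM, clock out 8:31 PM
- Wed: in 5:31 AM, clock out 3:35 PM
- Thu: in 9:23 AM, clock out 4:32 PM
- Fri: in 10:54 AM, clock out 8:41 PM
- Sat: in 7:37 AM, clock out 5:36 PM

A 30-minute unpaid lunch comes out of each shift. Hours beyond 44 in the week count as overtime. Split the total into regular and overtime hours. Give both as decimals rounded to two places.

Mon: 8:25 AM–5:38 PM = 9 h 13 min; less 30 min break → 8 h 43 min
Tue: 9:06 AM–8:31 PM = 11 h 25 min; less 30 min break → 10 h 55 min
Wed: 5:31 AM–3:35 PM = 10 h 4 min; less 30 min break → 9 h 34 min
Thu: 9:23 AM–4:32 PM = 7 h 9 min; less 30 min break → 6 h 39 min
Fri: 10:54 AM–8:41 PM = 9 h 47 min; less 30 min break → 9 h 17 min
Sat: 7:37 AM–5:36 PM = 9 h 59 min; less 30 min break → 9 h 29 min
Total worked: 54 h 37 min = 54.62 h.
Threshold 44 h → overtime 10 h 37 min, regular 44 h 0 min.

Regular 44.00 hours, overtime 10.62 hours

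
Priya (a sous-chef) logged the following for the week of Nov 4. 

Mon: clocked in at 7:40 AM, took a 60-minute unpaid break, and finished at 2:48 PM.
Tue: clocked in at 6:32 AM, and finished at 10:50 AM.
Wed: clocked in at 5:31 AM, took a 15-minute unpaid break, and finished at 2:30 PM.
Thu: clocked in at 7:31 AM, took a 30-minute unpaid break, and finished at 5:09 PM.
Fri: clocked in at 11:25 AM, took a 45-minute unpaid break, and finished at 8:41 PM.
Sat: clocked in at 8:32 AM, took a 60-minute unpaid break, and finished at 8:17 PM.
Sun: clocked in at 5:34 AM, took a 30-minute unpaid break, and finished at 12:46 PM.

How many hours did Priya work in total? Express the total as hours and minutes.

54 h 16 min

Mon: 7:40 AM–2:48 PM = 7 h 8 min; less 60 min break → 6 h 8 min
Tue: 6:32 AM–10:50 AM = 4 h 18 min
Wed: 5:31 AM–2:30 PM = 8 h 59 min; less 15 min break → 8 h 44 min
Thu: 7:31 AM–5:09 PM = 9 h 38 min; less 30 min break → 9 h 8 min
Fri: 11:25 AM–8:41 PM = 9 h 16 min; less 45 min break → 8 h 31 min
Sat: 8:32 AM–8:17 PM = 11 h 45 min; less 60 min break → 10 h 45 min
Sun: 5:34 AM–12:46 PM = 7 h 12 min; less 30 min break → 6 h 42 min
Total: 6 h 8 min + 4 h 18 min + 8 h 44 min + 9 h 8 min + 8 h 31 min + 10 h 45 min + 6 h 42 min = 54 h 16 min.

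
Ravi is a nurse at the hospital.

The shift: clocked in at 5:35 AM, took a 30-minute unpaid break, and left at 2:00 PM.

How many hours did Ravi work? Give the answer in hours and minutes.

7 h 55 min

The shift: 5:35 AM–2:00 PM = 8 h 25 min; less 30 min break → 7 h 55 min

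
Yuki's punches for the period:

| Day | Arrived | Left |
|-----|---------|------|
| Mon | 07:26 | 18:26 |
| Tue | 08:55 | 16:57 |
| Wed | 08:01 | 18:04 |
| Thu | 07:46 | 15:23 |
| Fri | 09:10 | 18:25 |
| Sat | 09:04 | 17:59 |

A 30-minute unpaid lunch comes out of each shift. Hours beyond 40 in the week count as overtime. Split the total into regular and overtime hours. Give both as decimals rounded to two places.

Mon: 07:26–18:26 = 11 h 0 min; less 30 min break → 10 h 30 min
Tue: 08:55–16:57 = 8 h 2 min; less 30 min break → 7 h 32 min
Wed: 08:01–18:04 = 10 h 3 min; less 30 min break → 9 h 33 min
Thu: 07:46–15:23 = 7 h 37 min; less 30 min break → 7 h 7 min
Fri: 09:10–18:25 = 9 h 15 min; less 30 min break → 8 h 45 min
Sat: 09:04–17:59 = 8 h 55 min; less 30 min break → 8 h 25 min
Total worked: 51 h 52 min = 51.87 h.
Threshold 40 h → overtime 11 h 52 min, regular 40 h 0 min.

Regular 40.00 hours, overtime 11.87 hours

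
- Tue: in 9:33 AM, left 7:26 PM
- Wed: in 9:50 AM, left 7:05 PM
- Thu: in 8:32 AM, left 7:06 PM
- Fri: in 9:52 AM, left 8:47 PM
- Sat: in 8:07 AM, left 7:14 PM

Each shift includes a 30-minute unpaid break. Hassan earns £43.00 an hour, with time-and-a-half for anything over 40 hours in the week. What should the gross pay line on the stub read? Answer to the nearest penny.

Tue: 9:33 AM–7:26 PM = 9 h 53 min; less 30 min break → 9 h 23 min
Wed: 9:50 AM–7:05 PM = 9 h 15 min; less 30 min break → 8 h 45 min
Thu: 8:32 AM–7:06 PM = 10 h 34 min; less 30 min break → 10 h 4 min
Fri: 9:52 AM–8:47 PM = 10 h 55 min; less 30 min break → 10 h 25 min
Sat: 8:07 AM–7:14 PM = 11 h 7 min; less 30 min break → 10 h 37 min
Total worked: 49 h 14 min = 2954 min.
Regular 40 h 0 min = 2400 min at £43.00/h; overtime 9 h 14 min = 554 min at £64.50/h.
Pay = (2400 × £43.00 + 554 × £64.50) ÷ 60 = £2315.55.

£2315.55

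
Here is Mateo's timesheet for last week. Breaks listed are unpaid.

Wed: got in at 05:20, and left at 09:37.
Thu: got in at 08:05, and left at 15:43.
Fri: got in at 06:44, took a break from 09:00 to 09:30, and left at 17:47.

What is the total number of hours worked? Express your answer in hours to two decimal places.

22.47 hours

Wed: 05:20–09:37 = 4 h 17 min
Thu: 08:05–15:43 = 7 h 38 min
Fri: 06:44–17:47 = 11 h 3 min; less 30 min break → 10 h 33 min
Total: 4 h 17 min + 7 h 38 min + 10 h 33 min = 22 h 28 min.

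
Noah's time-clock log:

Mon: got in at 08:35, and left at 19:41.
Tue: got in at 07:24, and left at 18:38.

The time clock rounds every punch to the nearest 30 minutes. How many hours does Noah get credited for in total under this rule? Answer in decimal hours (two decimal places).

Mon: in 08:35→08:30, out 19:41→19:30; 11 h 0 min
Tue: in 07:24→07:30, out 18:38→18:30; 11 h 0 min
Total credited: 22 h 0 min.

22.00 hours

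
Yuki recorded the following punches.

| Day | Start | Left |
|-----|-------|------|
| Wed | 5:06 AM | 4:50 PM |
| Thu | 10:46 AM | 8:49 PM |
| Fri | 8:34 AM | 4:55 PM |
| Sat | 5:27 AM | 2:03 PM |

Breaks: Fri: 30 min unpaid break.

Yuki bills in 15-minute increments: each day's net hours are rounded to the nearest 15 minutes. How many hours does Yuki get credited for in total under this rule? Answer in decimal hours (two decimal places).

Wed: 5:06 AM–4:50 PM = 11 h 44 min → rounds to 11 h 45 min
Thu: 10:46 AM–8:49 PM = 10 h 3 min → rounds to 10 h 0 min
Fri: 8:34 AM–4:55 PM = 8 h 21 min − 30 min = 7 h 51 min → rounds to 7 h 45 min
Sat: 5:27 AM–2:03 PM = 8 h 36 min → rounds to 8 h 30 min
Total credited: 38 h 0 min.

38.00 hours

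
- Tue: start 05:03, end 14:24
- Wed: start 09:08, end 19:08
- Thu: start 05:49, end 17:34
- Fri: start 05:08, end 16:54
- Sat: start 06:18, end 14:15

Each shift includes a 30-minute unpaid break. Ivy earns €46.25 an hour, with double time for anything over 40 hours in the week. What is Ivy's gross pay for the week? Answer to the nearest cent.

€2619.29

Tue: 05:03–14:24 = 9 h 21 min; less 30 min break → 8 h 51 min
Wed: 09:08–19:08 = 10 h 0 min; less 30 min break → 9 h 30 min
Thu: 05:49–17:34 = 11 h 45 min; less 30 min break → 11 h 15 min
Fri: 05:08–16:54 = 11 h 46 min; less 30 min break → 11 h 16 min
Sat: 06:18–14:15 = 7 h 57 min; less 30 min break → 7 h 27 min
Total worked: 48 h 19 min = 2899 min.
Regular 40 h 0 min = 2400 min at €46.25/h; overtime 8 h 19 min = 499 min at €92.50/h.
Pay = (2400 × €46.25 + 499 × €92.50) ÷ 60 = €2619.29.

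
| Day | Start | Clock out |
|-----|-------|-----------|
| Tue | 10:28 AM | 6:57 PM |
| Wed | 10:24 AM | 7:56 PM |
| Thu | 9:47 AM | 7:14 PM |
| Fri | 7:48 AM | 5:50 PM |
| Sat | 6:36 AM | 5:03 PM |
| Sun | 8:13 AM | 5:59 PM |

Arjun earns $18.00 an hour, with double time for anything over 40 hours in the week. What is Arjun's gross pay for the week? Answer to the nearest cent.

Tue: 10:28 AM–6:57 PM = 8 h 29 min
Wed: 10:24 AM–7:56 PM = 9 h 32 min
Thu: 9:47 AM–7:14 PM = 9 h 27 min
Fri: 7:48 AM–5:50 PM = 10 h 2 min
Sat: 6:36 AM–5:03 PM = 10 h 27 min
Sun: 8:13 AM–5:59 PM = 9 h 46 min
Total worked: 57 h 43 min = 3463 min.
Regular 40 h 0 min = 2400 min at $18.00/h; overtime 17 h 43 min = 1063 min at $36.00/h.
Pay = (2400 × $18.00 + 1063 × $36.00) ÷ 60 = $1357.80.

$1357.80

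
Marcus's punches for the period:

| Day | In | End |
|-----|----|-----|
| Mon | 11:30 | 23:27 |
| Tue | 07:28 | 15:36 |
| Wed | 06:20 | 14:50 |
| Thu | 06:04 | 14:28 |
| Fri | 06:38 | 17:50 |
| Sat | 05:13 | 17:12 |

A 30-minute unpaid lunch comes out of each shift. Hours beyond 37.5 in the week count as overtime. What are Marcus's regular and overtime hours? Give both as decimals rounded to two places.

Regular 37.50 hours, overtime 19.67 hours

Mon: 11:30–23:27 = 11 h 57 min; less 30 min break → 11 h 27 min
Tue: 07:28–15:36 = 8 h 8 min; less 30 min break → 7 h 38 min
Wed: 06:20–14:50 = 8 h 30 min; less 30 min break → 8 h 0 min
Thu: 06:04–14:28 = 8 h 24 min; less 30 min break → 7 h 54 min
Fri: 06:38–17:50 = 11 h 12 min; less 30 min break → 10 h 42 min
Sat: 05:13–17:12 = 11 h 59 min; less 30 min break → 11 h 29 min
Total worked: 57 h 10 min = 57.17 h.
Threshold 37.5 h → overtime 19 h 40 min, regular 37 h 30 min.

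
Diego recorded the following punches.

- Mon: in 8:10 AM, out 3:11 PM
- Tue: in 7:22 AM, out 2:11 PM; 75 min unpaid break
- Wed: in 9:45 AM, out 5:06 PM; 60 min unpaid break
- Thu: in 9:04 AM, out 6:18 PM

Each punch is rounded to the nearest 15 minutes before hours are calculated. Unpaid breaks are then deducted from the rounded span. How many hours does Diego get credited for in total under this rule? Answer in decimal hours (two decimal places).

28.25 hours

Mon: in 8:10 AM→8:15 AM, out 3:11 PM→3:15 PM; 7 h 0 min
Tue: in 7:22 AM→7:15 AM, out 2:11 PM→2:15 PM; 7 h 0 min − 75 min = 5 h 45 min
Wed: in 9:45 AM→9:45 AM, out 5:06 PM→5:00 PM; 7 h 15 min − 60 min = 6 h 15 min
Thu: in 9:04 AM→9:00 AM, out 6:18 PM→6:15 PM; 9 h 15 min
Total credited: 28 h 15 min.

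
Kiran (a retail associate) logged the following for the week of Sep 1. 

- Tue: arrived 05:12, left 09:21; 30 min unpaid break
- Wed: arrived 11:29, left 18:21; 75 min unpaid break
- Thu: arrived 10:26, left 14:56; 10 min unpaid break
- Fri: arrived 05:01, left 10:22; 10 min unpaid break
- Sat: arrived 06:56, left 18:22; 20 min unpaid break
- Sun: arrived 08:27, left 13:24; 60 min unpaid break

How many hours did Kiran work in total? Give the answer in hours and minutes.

Tue: 05:12–09:21 = 4 h 9 min; less 30 min break → 3 h 39 min
Wed: 11:29–18:21 = 6 h 52 min; less 75 min break → 5 h 37 min
Thu: 10:26–14:56 = 4 h 30 min; less 10 min break → 4 h 20 min
Fri: 05:01–10:22 = 5 h 21 min; less 10 min break → 5 h 11 min
Sat: 06:56–18:22 = 11 h 26 min; less 20 min break → 11 h 6 min
Sun: 08:27–13:24 = 4 h 57 min; less 60 min break → 3 h 57 min
Total: 3 h 39 min + 5 h 37 min + 4 h 20 min + 5 h 11 min + 11 h 6 min + 3 h 57 min = 33 h 50 min.

33 h 50 min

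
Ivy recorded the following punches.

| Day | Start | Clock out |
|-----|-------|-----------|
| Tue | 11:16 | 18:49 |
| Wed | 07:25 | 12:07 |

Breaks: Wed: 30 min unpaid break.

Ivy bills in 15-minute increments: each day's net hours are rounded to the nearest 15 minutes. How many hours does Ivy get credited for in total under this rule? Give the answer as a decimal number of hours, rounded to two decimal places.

11.75 hours

Tue: 11:16–18:49 = 7 h 33 min → rounds to 7 h 30 min
Wed: 07:25–12:07 = 4 h 42 min − 30 min = 4 h 12 min → rounds to 4 h 15 min
Total credited: 11 h 45 min.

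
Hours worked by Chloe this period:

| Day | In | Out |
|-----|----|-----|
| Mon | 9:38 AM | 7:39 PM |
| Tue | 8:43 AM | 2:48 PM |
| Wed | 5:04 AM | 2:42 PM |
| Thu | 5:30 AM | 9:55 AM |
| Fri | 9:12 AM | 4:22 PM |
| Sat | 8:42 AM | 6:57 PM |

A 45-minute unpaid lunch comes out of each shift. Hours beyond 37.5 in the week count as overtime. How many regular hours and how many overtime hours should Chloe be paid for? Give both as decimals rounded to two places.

Regular 37.50 hours, overtime 5.57 hours

Mon: 9:38 AM–7:39 PM = 10 h 1 min; less 45 min break → 9 h 16 min
Tue: 8:43 AM–2:48 PM = 6 h 5 min; less 45 min break → 5 h 20 min
Wed: 5:04 AM–2:42 PM = 9 h 38 min; less 45 min break → 8 h 53 min
Thu: 5:30 AM–9:55 AM = 4 h 25 min; less 45 min break → 3 h 40 min
Fri: 9:12 AM–4:22 PM = 7 h 10 min; less 45 min break → 6 h 25 min
Sat: 8:42 AM–6:57 PM = 10 h 15 min; less 45 min break → 9 h 30 min
Total worked: 43 h 4 min = 43.07 h.
Threshold 37.5 h → overtime 5 h 34 min, regular 37 h 30 min.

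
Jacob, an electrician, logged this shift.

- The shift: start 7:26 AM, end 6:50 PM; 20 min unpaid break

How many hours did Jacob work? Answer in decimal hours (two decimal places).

11.07 hours

The shift: 7:26 AM–6:50 PM = 11 h 24 min; less 20 min break → 11 h 4 min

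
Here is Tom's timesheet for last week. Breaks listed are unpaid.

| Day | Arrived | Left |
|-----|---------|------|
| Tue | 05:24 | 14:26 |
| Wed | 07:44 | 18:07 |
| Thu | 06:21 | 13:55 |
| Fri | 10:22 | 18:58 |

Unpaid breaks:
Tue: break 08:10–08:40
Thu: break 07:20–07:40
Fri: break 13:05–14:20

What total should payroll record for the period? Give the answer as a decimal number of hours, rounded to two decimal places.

33.50 hours

Tue: 05:24–14:26 = 9 h 2 min; less 30 min break → 8 h 32 min
Wed: 07:44–18:07 = 10 h 23 min
Thu: 06:21–13:55 = 7 h 34 min; less 20 min break → 7 h 14 min
Fri: 10:22–18:58 = 8 h 36 min; less 75 min break → 7 h 21 min
Total: 8 h 32 min + 10 h 23 min + 7 h 14 min + 7 h 21 min = 33 h 30 min.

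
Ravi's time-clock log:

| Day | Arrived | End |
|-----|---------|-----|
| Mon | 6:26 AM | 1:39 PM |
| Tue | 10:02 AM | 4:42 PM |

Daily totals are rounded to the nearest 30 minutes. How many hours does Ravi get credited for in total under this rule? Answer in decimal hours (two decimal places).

13.50 hours

Mon: 6:26 AM–1:39 PM = 7 h 13 min → rounds to 7 h 0 min
Tue: 10:02 AM–4:42 PM = 6 h 40 min → rounds to 6 h 30 min
Total credited: 13 h 30 min.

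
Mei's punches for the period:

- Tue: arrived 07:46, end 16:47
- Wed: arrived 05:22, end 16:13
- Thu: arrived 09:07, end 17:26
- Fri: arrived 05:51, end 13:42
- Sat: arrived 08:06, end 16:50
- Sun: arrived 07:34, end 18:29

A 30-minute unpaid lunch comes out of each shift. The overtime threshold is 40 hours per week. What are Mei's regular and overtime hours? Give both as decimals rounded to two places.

Regular 40.00 hours, overtime 12.68 hours

Tue: 07:46–16:47 = 9 h 1 min; less 30 min break → 8 h 31 min
Wed: 05:22–16:13 = 10 h 51 min; less 30 min break → 10 h 21 min
Thu: 09:07–17:26 = 8 h 19 min; less 30 min break → 7 h 49 min
Fri: 05:51–13:42 = 7 h 51 min; less 30 min break → 7 h 21 min
Sat: 08:06–16:50 = 8 h 44 min; less 30 min break → 8 h 14 min
Sun: 07:34–18:29 = 10 h 55 min; less 30 min break → 10 h 25 min
Total worked: 52 h 41 min = 52.68 h.
Threshold 40 h → overtime 12 h 41 min, regular 40 h 0 min.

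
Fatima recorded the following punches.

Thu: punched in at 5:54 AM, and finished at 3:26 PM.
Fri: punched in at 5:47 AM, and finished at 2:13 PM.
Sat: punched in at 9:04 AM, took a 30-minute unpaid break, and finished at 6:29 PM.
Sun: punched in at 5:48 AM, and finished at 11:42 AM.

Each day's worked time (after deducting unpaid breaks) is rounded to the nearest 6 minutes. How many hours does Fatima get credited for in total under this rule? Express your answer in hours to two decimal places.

Thu: 5:54 AM–3:26 PM = 9 h 32 min → rounds to 9 h 30 min
Fri: 5:47 AM–2:13 PM = 8 h 26 min → rounds to 8 h 24 min
Sat: 9:04 AM–6:29 PM = 9 h 25 min − 30 min = 8 h 55 min → rounds to 8 h 54 min
Sun: 5:48 AM–11:42 AM = 5 h 54 min → rounds to 5 h 54 min
Total credited: 32 h 42 min.

32.70 hours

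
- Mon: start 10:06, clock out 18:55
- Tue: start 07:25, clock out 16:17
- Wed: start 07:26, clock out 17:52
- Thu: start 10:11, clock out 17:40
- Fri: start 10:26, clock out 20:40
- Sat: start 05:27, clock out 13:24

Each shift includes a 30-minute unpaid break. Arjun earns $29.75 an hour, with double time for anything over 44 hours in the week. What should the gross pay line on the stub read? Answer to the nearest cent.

$1712.61

Mon: 10:06–18:55 = 8 h 49 min; less 30 min break → 8 h 19 min
Tue: 07:25–16:17 = 8 h 52 min; less 30 min break → 8 h 22 min
Wed: 07:26–17:52 = 10 h 26 min; less 30 min break → 9 h 56 min
Thu: 10:11–17:40 = 7 h 29 min; less 30 min break → 6 h 59 min
Fri: 10:26–20:40 = 10 h 14 min; less 30 min break → 9 h 44 min
Sat: 05:27–13:24 = 7 h 57 min; less 30 min break → 7 h 27 min
Total worked: 50 h 47 min = 3047 min.
Regular 44 h 0 min = 2640 min at $29.75/h; overtime 6 h 47 min = 407 min at $59.50/h.
Pay = (2640 × $29.75 + 407 × $59.50) ÷ 60 = $1712.61.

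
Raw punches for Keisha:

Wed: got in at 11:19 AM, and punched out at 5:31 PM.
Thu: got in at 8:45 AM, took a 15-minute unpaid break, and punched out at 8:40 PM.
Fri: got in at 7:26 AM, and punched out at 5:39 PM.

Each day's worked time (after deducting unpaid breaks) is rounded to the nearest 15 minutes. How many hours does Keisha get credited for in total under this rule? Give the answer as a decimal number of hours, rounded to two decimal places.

Wed: 11:19 AM–5:31 PM = 6 h 12 min → rounds to 6 h 15 min
Thu: 8:45 AM–8:40 PM = 11 h 55 min − 15 min = 11 h 40 min → rounds to 11 h 45 min
Fri: 7:26 AM–5:39 PM = 10 h 13 min → rounds to 10 h 15 min
Total credited: 28 h 15 min.

28.25 hours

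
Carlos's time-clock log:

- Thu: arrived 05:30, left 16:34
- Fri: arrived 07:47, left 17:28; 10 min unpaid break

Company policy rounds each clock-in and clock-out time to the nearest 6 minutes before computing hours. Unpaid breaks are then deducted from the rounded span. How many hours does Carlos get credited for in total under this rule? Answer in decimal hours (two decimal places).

Thu: in 05:30→05:30, out 16:34→16:36; 11 h 6 min
Fri: in 07:47→07:48, out 17:28→17:30; 9 h 42 min − 10 min = 9 h 32 min
Total credited: 20 h 38 min.

20.63 hours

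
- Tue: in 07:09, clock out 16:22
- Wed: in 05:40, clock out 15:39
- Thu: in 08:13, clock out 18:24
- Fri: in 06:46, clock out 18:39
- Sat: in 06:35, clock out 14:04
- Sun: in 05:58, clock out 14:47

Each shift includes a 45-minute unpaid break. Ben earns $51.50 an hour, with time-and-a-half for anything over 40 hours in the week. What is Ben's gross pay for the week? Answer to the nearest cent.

$3069.40

Tue: 07:09–16:22 = 9 h 13 min; less 45 min break → 8 h 28 min
Wed: 05:40–15:39 = 9 h 59 min; less 45 min break → 9 h 14 min
Thu: 08:13–18:24 = 10 h 11 min; less 45 min break → 9 h 26 min
Fri: 06:46–18:39 = 11 h 53 min; less 45 min break → 11 h 8 min
Sat: 06:35–14:04 = 7 h 29 min; less 45 min break → 6 h 44 min
Sun: 05:58–14:47 = 8 h 49 min; less 45 min break → 8 h 4 min
Total worked: 53 h 4 min = 3184 min.
Regular 40 h 0 min = 2400 min at $51.50/h; overtime 13 h 4 min = 784 min at $77.25/h.
Pay = (2400 × $51.50 + 784 × $77.25) ÷ 60 = $3069.40.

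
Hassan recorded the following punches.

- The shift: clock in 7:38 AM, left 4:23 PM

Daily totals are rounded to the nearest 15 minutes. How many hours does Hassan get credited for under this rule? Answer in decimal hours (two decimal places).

8.75 hours

The shift: 7:38 AM–4:23 PM = 8 h 45 min → rounds to 8 h 45 min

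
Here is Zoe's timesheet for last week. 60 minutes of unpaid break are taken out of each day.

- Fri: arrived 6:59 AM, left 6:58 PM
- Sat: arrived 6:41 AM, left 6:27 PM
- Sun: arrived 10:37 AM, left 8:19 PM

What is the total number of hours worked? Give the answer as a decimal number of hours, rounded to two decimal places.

30.45 hours

Fri: 6:59 AM–6:58 PM = 11 h 59 min; less 60 min break → 10 h 59 min
Sat: 6:41 AM–6:27 PM = 11 h 46 min; less 60 min break → 10 h 46 min
Sun: 10:37 AM–8:19 PM = 9 h 42 min; less 60 min break → 8 h 42 min
Total: 10 h 59 min + 10 h 46 min + 8 h 42 min = 30 h 27 min.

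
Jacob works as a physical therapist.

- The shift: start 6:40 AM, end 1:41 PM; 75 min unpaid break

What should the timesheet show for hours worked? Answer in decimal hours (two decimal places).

The shift: 6:40 AM–1:41 PM = 7 h 1 min; less 75 min break → 5 h 46 min

5.77 hours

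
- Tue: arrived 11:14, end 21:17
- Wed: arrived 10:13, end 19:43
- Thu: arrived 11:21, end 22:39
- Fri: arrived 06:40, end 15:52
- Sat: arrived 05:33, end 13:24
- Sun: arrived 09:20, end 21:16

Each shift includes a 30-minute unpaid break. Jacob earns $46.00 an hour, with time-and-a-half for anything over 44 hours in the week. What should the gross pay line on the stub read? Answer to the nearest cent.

$2909.50

Tue: 11:14–21:17 = 10 h 3 min; less 30 min break → 9 h 33 min
Wed: 10:13–19:43 = 9 h 30 min; less 30 min break → 9 h 0 min
Thu: 11:21–22:39 = 11 h 18 min; less 30 min break → 10 h 48 min
Fri: 06:40–15:52 = 9 h 12 min; less 30 min break → 8 h 42 min
Sat: 05:33–13:24 = 7 h 51 min; less 30 min break → 7 h 21 min
Sun: 09:20–21:16 = 11 h 56 min; less 30 min break → 11 h 26 min
Total worked: 56 h 50 min = 3410 min.
Regular 44 h 0 min = 2640 min at $46.00/h; overtime 12 h 50 min = 770 min at $69.00/h.
Pay = (2640 × $46.00 + 770 × $69.00) ÷ 60 = $2909.50.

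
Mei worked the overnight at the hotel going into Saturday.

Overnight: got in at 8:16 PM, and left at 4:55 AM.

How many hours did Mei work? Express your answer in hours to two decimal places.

8.65 hours

Overnight: 8:16 PM → midnight = 3 h 44 min; midnight → 4:55 AM = 4 h 55 min; span 8 h 39 min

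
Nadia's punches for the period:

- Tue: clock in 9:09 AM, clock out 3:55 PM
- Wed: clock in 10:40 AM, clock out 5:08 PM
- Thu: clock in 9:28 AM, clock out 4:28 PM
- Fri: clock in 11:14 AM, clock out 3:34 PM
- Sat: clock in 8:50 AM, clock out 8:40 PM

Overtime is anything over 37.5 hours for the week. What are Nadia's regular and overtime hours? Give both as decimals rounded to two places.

Regular 36.40 hours, overtime 0.00 hours

Tue: 9:09 AM–3:55 PM = 6 h 46 min
Wed: 10:40 AM–5:08 PM = 6 h 28 min
Thu: 9:28 AM–4:28 PM = 7 h 0 min
Fri: 11:14 AM–3:34 PM = 4 h 20 min
Sat: 8:50 AM–8:40 PM = 11 h 50 min
Total worked: 36 h 24 min = 36.40 h.
Threshold 37.5 h → overtime 0 h 0 min, regular 36 h 24 min.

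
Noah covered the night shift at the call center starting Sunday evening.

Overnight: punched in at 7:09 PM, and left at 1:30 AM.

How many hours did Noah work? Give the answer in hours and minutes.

Overnight: 7:09 PM → midnight = 4 h 51 min; midnight → 1:30 AM = 1 h 30 min; span 6 h 21 min

6 h 21 min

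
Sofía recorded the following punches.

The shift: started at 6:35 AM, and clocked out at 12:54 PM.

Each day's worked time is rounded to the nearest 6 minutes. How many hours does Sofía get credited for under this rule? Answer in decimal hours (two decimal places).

6.30 hours

The shift: 6:35 AM–12:54 PM = 6 h 19 min → rounds to 6 h 18 min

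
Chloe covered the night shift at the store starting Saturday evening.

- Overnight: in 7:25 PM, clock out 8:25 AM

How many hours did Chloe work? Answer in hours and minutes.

Overnight: 7:25 PM → midnight = 4 h 35 min; midnight → 8:25 AM = 8 h 25 min; span 13 h 0 min

13 h 0 min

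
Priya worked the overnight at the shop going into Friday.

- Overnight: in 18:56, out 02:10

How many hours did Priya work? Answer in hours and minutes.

7 h 14 min

Overnight: 18:56 → midnight = 5 h 4 min; midnight → 02:10 = 2 h 10 min; span 7 h 14 min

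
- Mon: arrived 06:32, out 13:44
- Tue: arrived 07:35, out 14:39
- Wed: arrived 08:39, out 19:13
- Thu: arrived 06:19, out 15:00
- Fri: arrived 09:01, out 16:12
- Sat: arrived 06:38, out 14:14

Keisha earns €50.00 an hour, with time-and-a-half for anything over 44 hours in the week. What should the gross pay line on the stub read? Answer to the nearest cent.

€2522.50

Mon: 06:32–13:44 = 7 h 12 min
Tue: 07:35–14:39 = 7 h 4 min
Wed: 08:39–19:13 = 10 h 34 min
Thu: 06:19–15:00 = 8 h 41 min
Fri: 09:01–16:12 = 7 h 11 min
Sat: 06:38–14:14 = 7 h 36 min
Total worked: 48 h 18 min = 2898 min.
Regular 44 h 0 min = 2640 min at €50.00/h; overtime 4 h 18 min = 258 min at €75.00/h.
Pay = (2640 × €50.00 + 258 × €75.00) ÷ 60 = €2522.50.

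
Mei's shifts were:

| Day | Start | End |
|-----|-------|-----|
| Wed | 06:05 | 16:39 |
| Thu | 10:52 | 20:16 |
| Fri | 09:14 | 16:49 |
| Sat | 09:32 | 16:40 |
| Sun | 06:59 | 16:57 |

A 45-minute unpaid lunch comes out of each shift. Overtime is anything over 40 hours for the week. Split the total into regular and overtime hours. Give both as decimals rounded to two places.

Wed: 06:05–16:39 = 10 h 34 min; less 45 min break → 9 h 49 min
Thu: 10:52–20:16 = 9 h 24 min; less 45 min break → 8 h 39 min
Fri: 09:14–16:49 = 7 h 35 min; less 45 min break → 6 h 50 min
Sat: 09:32–16:40 = 7 h 8 min; less 45 min break → 6 h 23 min
Sun: 06:59–16:57 = 9 h 58 min; less 45 min break → 9 h 13 min
Total worked: 40 h 54 min = 40.90 h.
Threshold 40 h → overtime 0 h 54 min, regular 40 h 0 min.

Regular 40.00 hours, overtime 0.90 hours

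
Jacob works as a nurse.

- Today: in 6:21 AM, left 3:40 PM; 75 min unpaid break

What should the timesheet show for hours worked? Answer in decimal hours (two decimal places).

Today: 6:21 AM–3:40 PM = 9 h 19 min; less 75 min break → 8 h 4 min

8.07 hours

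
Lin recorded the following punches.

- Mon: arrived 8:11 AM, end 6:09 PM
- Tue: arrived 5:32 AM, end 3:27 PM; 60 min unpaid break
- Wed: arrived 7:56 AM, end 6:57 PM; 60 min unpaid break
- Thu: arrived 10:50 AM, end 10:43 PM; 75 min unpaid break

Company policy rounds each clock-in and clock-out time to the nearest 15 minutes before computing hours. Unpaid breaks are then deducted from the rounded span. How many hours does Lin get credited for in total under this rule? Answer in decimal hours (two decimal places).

Mon: in 8:11 AM→8:15 AM, out 6:09 PM→6:15 PM; 10 h 0 min
Tue: in 5:32 AM→5:30 AM, out 3:27 PM→3:30 PM; 10 h 0 min − 60 min = 9 h 0 min
Wed: in 7:56 AM→8:00 AM, out 6:57 PM→7:00 PM; 11 h 0 min − 60 min = 10 h 0 min
Thu: in 10:50 AM→10:45 AM, out 10:43 PM→10:45 PM; 12 h 0 min − 75 min = 10 h 45 min
Total credited: 39 h 45 min.

39.75 hours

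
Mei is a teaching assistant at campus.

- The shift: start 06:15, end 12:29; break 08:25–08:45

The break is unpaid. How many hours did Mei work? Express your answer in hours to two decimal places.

The shift: 06:15–12:29 = 6 h 14 min; less 20 min break → 5 h 54 min

5.90 hours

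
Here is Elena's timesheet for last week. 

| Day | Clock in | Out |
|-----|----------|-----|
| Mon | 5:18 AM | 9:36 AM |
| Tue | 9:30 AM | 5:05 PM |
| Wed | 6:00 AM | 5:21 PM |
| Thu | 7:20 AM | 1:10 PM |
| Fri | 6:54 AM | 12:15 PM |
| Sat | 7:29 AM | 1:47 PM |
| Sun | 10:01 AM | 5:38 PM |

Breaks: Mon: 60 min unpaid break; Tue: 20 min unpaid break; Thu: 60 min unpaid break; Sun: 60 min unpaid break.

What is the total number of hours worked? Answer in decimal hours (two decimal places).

45.00 hours

Mon: 5:18 AM–9:36 AM = 4 h 18 min; less 60 min break → 3 h 18 min
Tue: 9:30 AM–5:05 PM = 7 h 35 min; less 20 min break → 7 h 15 min
Wed: 6:00 AM–5:21 PM = 11 h 21 min
Thu: 7:20 AM–1:10 PM = 5 h 50 min; less 60 min break → 4 h 50 min
Fri: 6:54 AM–12:15 PM = 5 h 21 min
Sat: 7:29 AM–1:47 PM = 6 h 18 min
Sun: 10:01 AM–5:38 PM = 7 h 37 min; less 60 min break → 6 h 37 min
Total: 3 h 18 min + 7 h 15 min + 11 h 21 min + 4 h 50 min + 5 h 21 min + 6 h 18 min + 6 h 37 min = 45 h 0 min.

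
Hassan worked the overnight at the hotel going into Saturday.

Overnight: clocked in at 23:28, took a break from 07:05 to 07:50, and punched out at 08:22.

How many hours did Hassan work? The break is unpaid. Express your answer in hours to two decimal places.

Overnight: 23:28 → midnight = 0 h 32 min; midnight → 08:22 = 8 h 22 min; span 8 h 54 min; less 45 min break → 8 h 9 min

8.15 hours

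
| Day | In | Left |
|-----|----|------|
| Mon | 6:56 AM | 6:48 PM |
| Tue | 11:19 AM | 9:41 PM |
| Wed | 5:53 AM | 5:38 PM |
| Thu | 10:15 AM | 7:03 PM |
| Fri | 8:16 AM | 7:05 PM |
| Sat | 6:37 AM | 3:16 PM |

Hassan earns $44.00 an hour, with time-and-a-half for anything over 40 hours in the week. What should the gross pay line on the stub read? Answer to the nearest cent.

Mon: 6:56 AM–6:48 PM = 11 h 52 min
Tue: 11:19 AM–9:41 PM = 10 h 22 min
Wed: 5:53 AM–5:38 PM = 11 h 45 min
Thu: 10:15 AM–7:03 PM = 8 h 48 min
Fri: 8:16 AM–7:05 PM = 10 h 49 min
Sat: 6:37 AM–3:16 PM = 8 h 39 min
Total worked: 62 h 15 min = 3735 min.
Regular 40 h 0 min = 2400 min at $44.00/h; overtime 22 h 15 min = 1335 min at $66.00/h.
Pay = (2400 × $44.00 + 1335 × $66.00) ÷ 60 = $3228.50.

$3228.50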